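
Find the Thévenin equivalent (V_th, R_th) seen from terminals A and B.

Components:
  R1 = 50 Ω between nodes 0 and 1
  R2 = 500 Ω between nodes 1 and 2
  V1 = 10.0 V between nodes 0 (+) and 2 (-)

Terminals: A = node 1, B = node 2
Step 1 — V_th is the open-circuit voltage V_A - V_B (nothing connected across the terminals).
Nodal analysis, taking node 2 as the 0 V reference.
Source V1 fixes V_0 = 10 V.
KCL at each unknown node (sum of currents leaving = 0; resistances in Ω):
  Node 1: (V_1 - 10)/50 + (V_1 - 0)/500 = 0
Collecting terms: 0.022 × V_1 = 0.2  =>  V_1 = 9.091 V
V_th = V_1 - V_2 = 9.091 - 0 = 9.091 V
Step 2 — R_th: zero the source — replace V1 by a short circuit (node 2 merges into node 0) — and find the resistance seen between A (node 1) and B (node 0).
Reduce the network between node 1 (A) and node 0 (B) by series/parallel combination:
  Rp1 = R1 ‖ R2 (parallel, both between nodes 0 and 1) = 1/(1/50 + 1/500) = 45.45 Ω
R_th = 45.45 Ω

Final answer: V_th = 9.091 V, R_th = 45.45 Ω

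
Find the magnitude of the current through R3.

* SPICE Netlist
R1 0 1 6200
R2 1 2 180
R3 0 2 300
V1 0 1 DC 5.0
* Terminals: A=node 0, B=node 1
Nodal analysis, taking node 1 as the 0 V reference.
Source V1 fixes V_0 = 5 V.
KCL at each unknown node (sum of currents leaving = 0; resistances in Ω):
  Node 2: (V_2 - 0)/180 + (V_2 - 5)/300 = 0
Collecting terms: 0.008889 × V_2 = 0.01667  =>  V_2 = 1.875 V
I_R3 = (V_0 - V_2)/R3 = (5 - 1.875)/300 = 0.01042 A
|I_R3| = 0.01042 A

Final answer: |I_R3| = 0.01042 A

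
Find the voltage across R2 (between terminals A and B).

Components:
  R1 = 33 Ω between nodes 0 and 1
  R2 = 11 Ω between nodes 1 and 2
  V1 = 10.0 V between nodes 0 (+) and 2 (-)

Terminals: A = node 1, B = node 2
R1 and R2 are in series across V1 (node 0 → node 1 → node 2), and the output A–B is taken across R2, so this is a voltage divider.
Series current: I = V1/(R1 + R2) = 10/(33 + 11) = 10/44 = 0.2273 A
V_R2 = I × R2 = V1 × R2/(R1 + R2) = 10 × 11/44 = 2.5 V

Final answer: 2.5 V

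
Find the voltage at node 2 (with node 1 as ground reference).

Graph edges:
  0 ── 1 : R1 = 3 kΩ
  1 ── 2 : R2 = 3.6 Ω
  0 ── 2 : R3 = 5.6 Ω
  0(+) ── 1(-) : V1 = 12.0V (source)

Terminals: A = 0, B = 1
Nodal analysis, taking node 1 as the 0 V reference.
Source V1 fixes V_0 = 12 V.
KCL at each unknown node (sum of currents leaving = 0; resistances in Ω):
  Node 2: (V_2 - 0)/3.6 + (V_2 - 12)/5.6 = 0
Collecting terms: 0.4563 × V_2 = 2.143  =>  V_2 = 4.696 V
The requested potential is V_2 = 4.696 V.

Final answer: V_2 = 4.696 V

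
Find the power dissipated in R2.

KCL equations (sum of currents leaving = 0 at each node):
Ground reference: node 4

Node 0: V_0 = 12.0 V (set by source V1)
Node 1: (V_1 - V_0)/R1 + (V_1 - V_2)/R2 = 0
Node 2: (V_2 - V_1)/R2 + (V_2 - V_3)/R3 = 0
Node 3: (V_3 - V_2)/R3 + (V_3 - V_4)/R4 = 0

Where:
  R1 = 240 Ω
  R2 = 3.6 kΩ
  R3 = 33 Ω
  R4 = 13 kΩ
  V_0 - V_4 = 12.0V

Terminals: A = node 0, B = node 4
Nodal analysis, taking node 4 as the 0 V reference.
Source V1 fixes V_0 = 12 V.
KCL at each unknown node (sum of currents leaving = 0; resistances in Ω):
  Node 1: (V_1 - 12)/240 + (V_1 - V_2)/3600 = 0
  Node 2: (V_2 - V_1)/3600 + (V_2 - V_3)/33 = 0
  Node 3: (V_3 - V_2)/33 + (V_3 - 0)/13000 = 0
Collecting terms (coefficients in siemens):
  0.004444·V_1 - 0.0002778·V_2 = 0.05
  0.03058·V_2 - 0.0002778·V_1 - 0.0303·V_3 = 0
  0.03038·V_3 - 0.0303·V_2 = 0
Solving these 3 simultaneous equations (Gaussian elimination) gives:
  V_1 = 11.83 V, V_2 = 9.269 V, V_3 = 9.246 V
I_R2 = (V_1 - V_2)/R2 = (11.83 - 9.269)/3600 = 0.0007112 A
P_R2 = I_R2² × R2 = (0.0007112)² × 3600 = 0.001821 W

Final answer: 0.001821 W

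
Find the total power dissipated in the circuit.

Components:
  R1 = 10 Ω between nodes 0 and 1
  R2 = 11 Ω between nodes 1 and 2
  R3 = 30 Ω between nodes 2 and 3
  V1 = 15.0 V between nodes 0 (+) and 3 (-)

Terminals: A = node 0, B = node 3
Nodal analysis, taking node 3 as the 0 V reference.
Source V1 fixes V_0 = 15 V.
KCL at each unknown node (sum of currents leaving = 0; resistances in Ω):
  Node 1: (V_1 - 15)/10 + (V_1 - V_2)/11 = 0
  Node 2: (V_2 - V_1)/11 + (V_2 - 0)/30 = 0
Collecting terms (coefficients in siemens):
  0.1909·V_1 - 0.09091·V_2 = 1.5
  0.1242·V_2 - 0.09091·V_1 = 0
Determinant D = (0.1909)(0.1242) - (-0.09091)(-0.09091) = 0.01545
V_1 = [(1.5)(0.1242) - (-0.09091)(0)]/D = 12.06 V
V_2 = [(0.1909)(0) - (1.5)(-0.09091)]/D = 8.824 V
Power in each resistor, P = (ΔV)²/R:
  P_R1 = (15 - 12.06)²/10 = 0.8651 W
  P_R2 = (12.06 - 8.824)²/11 = 0.9516 W
  P_R3 = (8.824 - 0)²/30 = 2.595 W
P_total = P_R1 + P_R2 + P_R3 = 4.412 W

Final answer: 4.412 W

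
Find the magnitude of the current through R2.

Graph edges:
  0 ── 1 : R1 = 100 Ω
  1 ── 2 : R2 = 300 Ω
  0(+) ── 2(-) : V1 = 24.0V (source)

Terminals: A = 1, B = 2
Nodal analysis, taking node 2 as the 0 V reference.
Source V1 fixes V_0 = 24 V.
KCL at each unknown node (sum of currents leaving = 0; resistances in Ω):
  Node 1: (V_1 - 24)/100 + (V_1 - 0)/300 = 0
Collecting terms: 0.01333 × V_1 = 0.24  =>  V_1 = 18 V
I_R2 = (V_1 - V_2)/R2 = (18 - 0)/300 = 0.06 A
|I_R2| = 0.06 A

Final answer: |I_R2| = 0.06 A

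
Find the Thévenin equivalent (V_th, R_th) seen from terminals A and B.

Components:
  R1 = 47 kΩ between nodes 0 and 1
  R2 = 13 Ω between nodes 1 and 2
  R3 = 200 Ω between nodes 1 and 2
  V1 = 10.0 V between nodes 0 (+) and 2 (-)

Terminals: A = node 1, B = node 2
Step 1 — V_th is the open-circuit voltage V_A - V_B (nothing connected across the terminals).
Nodal analysis, taking node 2 as the 0 V reference.
Source V1 fixes V_0 = 10 V.
KCL at each unknown node (sum of currents leaving = 0; resistances in Ω):
  Node 1: (V_1 - 10)/47000 + (V_1 - 0)/13 + (V_1 - 0)/200 = 0
Collecting terms: 0.08194 × V_1 = 0.0002128  =>  V_1 = 0.002596 V
V_th = V_1 - V_2 = 0.002596 - 0 = 0.002596 V
Step 2 — R_th: zero the source — replace V1 by a short circuit (node 2 merges into node 0) — and find the resistance seen between A (node 1) and B (node 0).
Reduce the network between node 1 (A) and node 0 (B) by series/parallel combination:
  Rp1 = R1 ‖ R2 ‖ R3 (parallel, all between nodes 0 and 1) = 1/(1/47000 + 1/13 + 1/200) = 12.2 Ω
R_th = 12.2 Ω

Final answer: V_th = 0.002596 V, R_th = 12.2 Ω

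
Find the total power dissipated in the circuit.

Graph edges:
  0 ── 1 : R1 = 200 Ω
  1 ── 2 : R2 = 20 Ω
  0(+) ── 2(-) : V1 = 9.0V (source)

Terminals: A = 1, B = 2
Nodal analysis, taking node 2 as the 0 V reference.
Source V1 fixes V_0 = 9 V.
KCL at each unknown node (sum of currents leaving = 0; resistances in Ω):
  Node 1: (V_1 - 9)/200 + (V_1 - 0)/20 = 0
Collecting terms: 0.055 × V_1 = 0.045  =>  V_1 = 0.8182 V
Power in each resistor, P = (ΔV)²/R:
  P_R1 = (9 - 0.8182)²/200 = 0.3347 W
  P_R2 = (0.8182 - 0)²/20 = 0.03347 W
P_total = P_R1 + P_R2 = 0.3682 W

Final answer: 0.3682 W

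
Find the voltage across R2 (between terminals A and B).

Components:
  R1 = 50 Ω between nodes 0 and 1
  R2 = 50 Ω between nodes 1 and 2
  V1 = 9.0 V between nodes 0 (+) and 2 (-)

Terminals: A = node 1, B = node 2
R1 and R2 are in series across V1 (node 0 → node 1 → node 2), and the output A–B is taken across R2, so this is a voltage divider.
Series current: I = V1/(R1 + R2) = 9/(50 + 50) = 9/100 = 0.09 A
V_R2 = I × R2 = V1 × R2/(R1 + R2) = 9 × 50/100 = 4.5 V

Final answer: 4.5 V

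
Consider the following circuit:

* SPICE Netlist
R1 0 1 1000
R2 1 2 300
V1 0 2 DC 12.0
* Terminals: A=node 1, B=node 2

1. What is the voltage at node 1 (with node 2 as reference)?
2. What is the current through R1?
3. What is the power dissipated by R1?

Nodal analysis, taking node 2 as the 0 V reference.
Source V1 fixes V_0 = 12 V.
KCL at each unknown node (sum of currents leaving = 0; resistances in Ω):
  Node 1: (V_1 - 12)/1000 + (V_1 - 0)/300 = 0
Collecting terms: 0.004333 × V_1 = 0.012  =>  V_1 = 2.769 V
Part 1:
  Read off the nodal solution: V_1 = 2.769 V
Part 2:
  I_R1 = (V_0 - V_1)/R1 = (12 - 2.769)/1000 = 0.009231 A
  Magnitude: I_R1 = 0.009231 A
Part 3:
  I_R1 = (V_0 - V_1)/R1 = (12 - 2.769)/1000 = 0.009231 A
  P_R1 = I_R1² × R1 = (0.009231)² × 1000 = 0.08521 W

Final answers:
1. V_1 = 2.769 V
2. I_R1 = 0.009231 A
3. P_R1 = 0.08521 W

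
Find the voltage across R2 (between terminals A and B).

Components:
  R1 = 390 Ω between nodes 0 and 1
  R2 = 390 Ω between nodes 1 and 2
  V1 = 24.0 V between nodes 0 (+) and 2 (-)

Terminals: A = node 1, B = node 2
R1 and R2 are in series across V1 (node 0 → node 1 → node 2), and the output A–B is taken across R2, so this is a voltage divider.
Series current: I = V1/(R1 + R2) = 24/(390 + 390) = 24/780 = 0.03077 A
V_R2 = I × R2 = V1 × R2/(R1 + R2) = 24 × 390/780 = 12 V

Final answer: 12 V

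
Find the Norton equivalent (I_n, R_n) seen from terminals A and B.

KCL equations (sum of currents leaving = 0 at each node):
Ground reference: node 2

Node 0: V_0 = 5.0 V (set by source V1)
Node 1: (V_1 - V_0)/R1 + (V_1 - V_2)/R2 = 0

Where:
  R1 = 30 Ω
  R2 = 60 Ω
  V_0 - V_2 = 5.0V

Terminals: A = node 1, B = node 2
Find the Thévenin equivalent first; then I_n = V_th/R_th and R_n = R_th.
Step 1 — V_th is the open-circuit voltage V_A - V_B (nothing connected across the terminals).
Nodal analysis, taking node 2 as the 0 V reference.
Source V1 fixes V_0 = 5 V.
KCL at each unknown node (sum of currents leaving = 0; resistances in Ω):
  Node 1: (V_1 - 5)/30 + (V_1 - 0)/60 = 0
Collecting terms: 0.05 × V_1 = 0.1667  =>  V_1 = 3.333 V
V_th = V_1 - V_2 = 3.333 - 0 = 3.333 V
Step 2 — R_th: zero the source — replace V1 by a short circuit (node 2 merges into node 0) — and find the resistance seen between A (node 1) and B (node 0).
Reduce the network between node 1 (A) and node 0 (B) by series/parallel combination:
  Rp1 = R1 ‖ R2 (parallel, both between nodes 0 and 1) = 1/(1/30 + 1/60) = 20 Ω
R_th = 20 Ω
I_n = V_th/R_th = 3.333/20 = 0.1667 A, and R_n = R_th = 20 Ω

Final answer: I_n = 0.1667 A, R_n = 20 Ω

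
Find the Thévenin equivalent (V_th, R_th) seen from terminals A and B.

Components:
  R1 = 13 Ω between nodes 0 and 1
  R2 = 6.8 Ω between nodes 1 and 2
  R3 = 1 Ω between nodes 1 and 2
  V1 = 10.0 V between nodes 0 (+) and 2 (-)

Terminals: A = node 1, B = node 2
Step 1 — V_th is the open-circuit voltage V_A - V_B (nothing connected across the terminals).
Nodal analysis, taking node 2 as the 0 V reference.
Source V1 fixes V_0 = 10 V.
KCL at each unknown node (sum of currents leaving = 0; resistances in Ω):
  Node 1: (V_1 - 10)/13 + (V_1 - 0)/6.8 + (V_1 - 0)/1 = 0
Collecting terms: 1.224 × V_1 = 0.7692  =>  V_1 = 0.6285 V
V_th = V_1 - V_2 = 0.6285 - 0 = 0.6285 V
Step 2 — R_th: zero the source — replace V1 by a short circuit (node 2 merges into node 0) — and find the resistance seen between A (node 1) and B (node 0).
Reduce the network between node 1 (A) and node 0 (B) by series/parallel combination:
  Rp1 = R1 ‖ R2 ‖ R3 (parallel, all between nodes 0 and 1) = 1/(1/13 + 1/6.8 + 1/1) = 0.817 Ω
R_th = 0.817 Ω

Final answer: V_th = 0.6285 V, R_th = 0.817 Ω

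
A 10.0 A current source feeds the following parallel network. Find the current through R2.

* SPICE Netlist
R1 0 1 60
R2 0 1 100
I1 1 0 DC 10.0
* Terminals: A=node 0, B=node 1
All resistors sit directly between nodes 0 and 1, so they are in parallel and share one voltage V; the full source current 10 A splits among them.
1/R_par = 1/60 + 1/100 = 0.02667 S  =>  R_par = 37.5 Ω
V = I × R_par = 10 × 37.5 = 375 V
I_R2 = V/R2 = 375/100 = 3.75 A

Final answer: 3.75 A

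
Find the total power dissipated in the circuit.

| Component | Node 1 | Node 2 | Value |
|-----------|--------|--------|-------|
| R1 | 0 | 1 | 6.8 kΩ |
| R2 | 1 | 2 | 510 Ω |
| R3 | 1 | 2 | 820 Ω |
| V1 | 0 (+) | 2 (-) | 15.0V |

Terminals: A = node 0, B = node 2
Nodal analysis, taking node 2 as the 0 V reference.
Source V1 fixes V_0 = 15 V.
KCL at each unknown node (sum of currents leaving = 0; resistances in Ω):
  Node 1: (V_1 - 15)/6800 + (V_1 - 0)/510 + (V_1 - 0)/820 = 0
Collecting terms: 0.003327 × V_1 = 0.002206  =>  V_1 = 0.663 V
Power in each resistor, P = (ΔV)²/R:
  P_R1 = (15 - 0.663)²/6800 = 0.03023 W
  P_R2 = (0.663 - 0)²/510 = 0.0008618 W
  P_R3 = (0.663 - 0)²/820 = 0.000536 W
P_total = P_R1 + P_R2 + P_R3 = 0.03163 W

Final answer: 0.03163 W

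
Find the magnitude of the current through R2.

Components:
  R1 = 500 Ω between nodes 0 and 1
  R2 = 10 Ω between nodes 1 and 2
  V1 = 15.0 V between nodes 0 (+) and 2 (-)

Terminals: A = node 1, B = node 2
Nodal analysis, taking node 2 as the 0 V reference.
Source V1 fixes V_0 = 15 V.
KCL at each unknown node (sum of currents leaving = 0; resistances in Ω):
  Node 1: (V_1 - 15)/500 + (V_1 - 0)/10 = 0
Collecting terms: 0.102 × V_1 = 0.03  =>  V_1 = 0.2941 V
I_R2 = (V_1 - V_2)/R2 = (0.2941 - 0)/10 = 0.02941 A
|I_R2| = 0.02941 A

Final answer: |I_R2| = 0.02941 A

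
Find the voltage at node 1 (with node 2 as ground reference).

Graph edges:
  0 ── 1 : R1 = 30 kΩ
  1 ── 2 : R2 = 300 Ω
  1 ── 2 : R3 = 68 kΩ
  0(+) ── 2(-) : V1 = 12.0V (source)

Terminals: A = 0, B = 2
Nodal analysis, taking node 2 as the 0 V reference.
Source V1 fixes V_0 = 12 V.
KCL at each unknown node (sum of currents leaving = 0; resistances in Ω):
  Node 1: (V_1 - 12)/30000 + (V_1 - 0)/300 + (V_1 - 0)/68000 = 0
Collecting terms: 0.003381 × V_1 = 0.0004  =>  V_1 = 0.1183 V
The requested potential is V_1 = 0.1183 V.

Final answer: V_1 = 0.1183 V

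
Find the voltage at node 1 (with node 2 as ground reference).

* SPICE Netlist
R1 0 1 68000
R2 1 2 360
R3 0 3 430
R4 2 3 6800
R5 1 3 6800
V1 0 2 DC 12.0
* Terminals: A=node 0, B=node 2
Nodal analysis, taking node 2 as the 0 V reference.
Source V1 fixes V_0 = 12 V.
KCL at each unknown node (sum of currents leaving = 0; resistances in Ω):
  Node 1: (V_1 - 12)/68000 + (V_1 - 0)/360 + (V_1 - V_3)/6800 = 0
  Node 3: (V_3 - 12)/430 + (V_3 - 0)/6800 + (V_3 - V_1)/6800 = 0
Collecting terms (coefficients in siemens):
  0.00294·V_1 - 0.0001471·V_3 = 0.0001765
  0.00262·V_3 - 0.0001471·V_1 = 0.02791
Determinant D = (0.00294)(0.00262) - (-0.0001471)(-0.0001471) = 0.000007679
V_1 = [(0.0001765)(0.00262) - (-0.0001471)(0.02791)]/D = 0.5946 V
V_3 = [(0.00294)(0.02791) - (0.0001765)(-0.0001471)]/D = 10.69 V
The requested potential is V_1 = 0.5946 V.

Final answer: V_1 = 0.5946 V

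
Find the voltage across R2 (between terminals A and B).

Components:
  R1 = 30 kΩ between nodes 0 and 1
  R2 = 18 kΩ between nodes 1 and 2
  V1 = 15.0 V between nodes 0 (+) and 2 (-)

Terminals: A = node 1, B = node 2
R1 and R2 are in series across V1 (node 0 → node 1 → node 2), and the output A–B is taken across R2, so this is a voltage divider.
Series current: I = V1/(R1 + R2) = 15/(30000 + 18000) = 15/48000 = 0.0003125 A
V_R2 = I × R2 = V1 × R2/(R1 + R2) = 15 × 18000/48000 = 5.625 V

Final answer: 5.625 V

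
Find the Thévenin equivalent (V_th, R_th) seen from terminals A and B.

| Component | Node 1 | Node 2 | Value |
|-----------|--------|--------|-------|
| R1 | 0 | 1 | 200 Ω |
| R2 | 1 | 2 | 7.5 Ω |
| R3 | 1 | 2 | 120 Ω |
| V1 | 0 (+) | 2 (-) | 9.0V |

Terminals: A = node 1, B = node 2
Step 1 — V_th is the open-circuit voltage V_A - V_B (nothing connected across the terminals).
Nodal analysis, taking node 2 as the 0 V reference.
Source V1 fixes V_0 = 9 V.
KCL at each unknown node (sum of currents leaving = 0; resistances in Ω):
  Node 1: (V_1 - 9)/200 + (V_1 - 0)/7.5 + (V_1 - 0)/120 = 0
Collecting terms: 0.1467 × V_1 = 0.045  =>  V_1 = 0.3068 V
V_th = V_1 - V_2 = 0.3068 - 0 = 0.3068 V
Step 2 — R_th: zero the source — replace V1 by a short circuit (node 2 merges into node 0) — and find the resistance seen between A (node 1) and B (node 0).
Reduce the network between node 1 (A) and node 0 (B) by series/parallel combination:
  Rp1 = R1 ‖ R2 ‖ R3 (parallel, all between nodes 0 and 1) = 1/(1/200 + 1/7.5 + 1/120) = 6.818 Ω
R_th = 6.818 Ω

Final answer: V_th = 0.3068 V, R_th = 6.818 Ω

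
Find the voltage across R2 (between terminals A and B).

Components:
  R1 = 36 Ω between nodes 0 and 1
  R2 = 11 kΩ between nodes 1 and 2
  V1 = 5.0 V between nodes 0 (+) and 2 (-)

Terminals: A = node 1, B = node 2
R1 and R2 are in series across V1 (node 0 → node 1 → node 2), and the output A–B is taken across R2, so this is a voltage divider.
Series current: I = V1/(R1 + R2) = 5/(36 + 11000) = 5/11040 = 0.0004531 A
V_R2 = I × R2 = V1 × R2/(R1 + R2) = 5 × 11000/11040 = 4.984 V

Final answer: 4.984 V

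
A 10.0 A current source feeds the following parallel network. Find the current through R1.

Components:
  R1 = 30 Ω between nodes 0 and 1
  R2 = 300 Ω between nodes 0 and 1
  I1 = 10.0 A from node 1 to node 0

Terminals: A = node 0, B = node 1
All resistors sit directly between nodes 0 and 1, so they are in parallel and share one voltage V; the full source current 10 A splits among them.
1/R_par = 1/30 + 1/300 = 0.03667 S  =>  R_par = 27.27 Ω
V = I × R_par = 10 × 27.27 = 272.7 V
I_R1 = V/R1 = 272.7/30 = 9.091 A

Final answer: 9.091 A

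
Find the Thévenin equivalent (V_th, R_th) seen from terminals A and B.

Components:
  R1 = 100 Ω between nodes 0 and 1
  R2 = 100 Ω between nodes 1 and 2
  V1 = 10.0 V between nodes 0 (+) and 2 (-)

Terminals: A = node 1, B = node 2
Step 1 — V_th is the open-circuit voltage V_A - V_B (nothing connected across the terminals).
Nodal analysis, taking node 2 as the 0 V reference.
Source V1 fixes V_0 = 10 V.
KCL at each unknown node (sum of currents leaving = 0; resistances in Ω):
  Node 1: (V_1 - 10)/100 + (V_1 - 0)/100 = 0
Collecting terms: 0.02 × V_1 = 0.1  =>  V_1 = 5 V
V_th = V_1 - V_2 = 5 - 0 = 5 V
Step 2 — R_th: zero the source — replace V1 by a short circuit (node 2 merges into node 0) — and find the resistance seen between A (node 1) and B (node 0).
Reduce the network between node 1 (A) and node 0 (B) by series/parallel combination:
  Rp1 = R1 ‖ R2 (parallel, both between nodes 0 and 1) = 1/(1/100 + 1/100) = 50 Ω
R_th = 50 Ω

Final answer: V_th = 5 V, R_th = 50 Ω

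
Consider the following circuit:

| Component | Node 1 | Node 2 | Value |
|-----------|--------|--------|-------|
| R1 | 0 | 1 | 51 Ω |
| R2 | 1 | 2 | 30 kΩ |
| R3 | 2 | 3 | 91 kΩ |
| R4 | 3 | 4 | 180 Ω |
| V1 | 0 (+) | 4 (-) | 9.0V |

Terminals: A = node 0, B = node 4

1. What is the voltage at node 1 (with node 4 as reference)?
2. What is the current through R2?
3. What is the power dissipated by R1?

Nodal analysis, taking node 4 as the 0 V reference.
Source V1 fixes V_0 = 9 V.
KCL at each unknown node (sum of currents leaving = 0; resistances in Ω):
  Node 1: (V_1 - 9)/51 + (V_1 - V_2)/30000 = 0
  Node 2: (V_2 - V_1)/30000 + (V_2 - V_3)/91000 = 0
  Node 3: (V_3 - V_2)/91000 + (V_3 - 0)/180 = 0
Collecting terms (coefficients in siemens):
  0.01964·V_1 - 0.00003333·V_2 = 0.1765
  0.00004432·V_2 - 0.00003333·V_1 - 0.00001099·V_3 = 0
  0.005567·V_3 - 0.00001099·V_2 = 0
Solving these 3 simultaneous equations (Gaussian elimination) gives:
  V_1 = 8.996 V, V_2 = 6.769 V, V_3 = 0.01336 V
Part 1:
  Read off the nodal solution: V_1 = 8.996 V
Part 2:
  I_R2 = (V_1 - V_2)/R2 = (8.996 - 6.769)/30000 = 0.00007424 A
  Magnitude: I_R2 = 0.00007424 A
Part 3:
  I_R1 = (V_0 - V_1)/R1 = (9 - 8.996)/51 = 0.00007424 A
  P_R1 = I_R1² × R1 = (0.00007424)² × 51 = 0.0000002811 W

Final answers:
1. V_1 = 8.996 V
2. I_R2 = 7.424e-05 A
3. P_R1 = 2.811e-07 W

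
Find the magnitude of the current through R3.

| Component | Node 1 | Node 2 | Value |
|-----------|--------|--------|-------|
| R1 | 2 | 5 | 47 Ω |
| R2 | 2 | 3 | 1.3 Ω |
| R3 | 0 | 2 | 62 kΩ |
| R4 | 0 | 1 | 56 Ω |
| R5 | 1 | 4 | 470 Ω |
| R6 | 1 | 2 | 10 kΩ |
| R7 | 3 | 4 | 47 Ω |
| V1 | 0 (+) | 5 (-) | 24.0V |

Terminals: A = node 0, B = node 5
Nodal analysis, taking node 5 as the 0 V reference.
Source V1 fixes V_0 = 24 V.
KCL at each unknown node (sum of currents leaving = 0; resistances in Ω):
  Node 1: (V_1 - 24)/56 + (V_1 - V_4)/470 + (V_1 - V_2)/10000 = 0
  Node 2: (V_2 - 0)/47 + (V_2 - V_3)/1.3 + (V_2 - 24)/62000 + (V_2 - V_1)/10000 = 0
  Node 3: (V_3 - V_2)/1.3 + (V_3 - V_4)/47 = 0
  Node 4: (V_4 - V_1)/470 + (V_4 - V_3)/47 = 0
Collecting terms (coefficients in siemens):
  0.02008·V_1 - 0.0001·V_2 - 0.002128·V_4 = 0.4286
  0.7906·V_2 - 0.0001·V_1 - 0.7692·V_3 = 0.0003871
  0.7905·V_3 - 0.7692·V_2 - 0.02128·V_4 = 0
  0.0234·V_4 - 0.002128·V_1 - 0.02128·V_3 = 0
Solving these 4 simultaneous equations (Gaussian elimination) gives:
  V_1 = 21.75 V, V_2 = 1.909 V, V_3 = 1.959 V, V_4 = 3.757 V
I_R3 = (V_0 - V_2)/R3 = (24 - 1.909)/62000 = 0.0003563 A
|I_R3| = 0.0003563 A

Final answer: |I_R3| = 0.0003563 A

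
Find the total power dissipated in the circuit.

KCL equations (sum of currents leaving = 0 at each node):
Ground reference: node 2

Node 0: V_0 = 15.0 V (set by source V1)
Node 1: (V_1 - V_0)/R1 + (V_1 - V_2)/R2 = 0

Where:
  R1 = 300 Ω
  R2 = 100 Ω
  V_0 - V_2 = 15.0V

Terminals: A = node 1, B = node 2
Nodal analysis, taking node 2 as the 0 V reference.
Source V1 fixes V_0 = 15 V.
KCL at each unknown node (sum of currents leaving = 0; resistances in Ω):
  Node 1: (V_1 - 15)/300 + (V_1 - 0)/100 = 0
Collecting terms: 0.01333 × V_1 = 0.05  =>  V_1 = 3.75 V
Power in each resistor, P = (ΔV)²/R:
  P_R1 = (15 - 3.75)²/300 = 0.4219 W
  P_R2 = (3.75 - 0)²/100 = 0.1406 W
P_total = P_R1 + P_R2 = 0.5625 W

Final answer: 0.5625 W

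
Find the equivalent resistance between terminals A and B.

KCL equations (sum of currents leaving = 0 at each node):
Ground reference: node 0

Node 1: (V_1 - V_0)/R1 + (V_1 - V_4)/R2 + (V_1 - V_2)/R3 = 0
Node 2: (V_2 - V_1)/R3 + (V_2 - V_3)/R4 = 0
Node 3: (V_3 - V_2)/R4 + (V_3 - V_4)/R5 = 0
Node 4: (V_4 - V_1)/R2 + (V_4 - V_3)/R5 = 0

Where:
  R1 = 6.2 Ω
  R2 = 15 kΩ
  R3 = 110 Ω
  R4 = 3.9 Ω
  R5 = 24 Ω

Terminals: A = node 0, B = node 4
Reduce the network between node 0 (A) and node 4 (B) by series/parallel combination:
  Rs1 = R3 + R4 (series, joined only at node 2) = 110 + 3.9 = 113.9 Ω
  Rs2 = R5 + Rs1 (series, joined only at node 3) = 24 + 113.9 = 137.9 Ω
  Rp1 = R2 ‖ Rs2 (parallel, both between nodes 1 and 4) = 1/(1/15000 + 1/137.9) = 136.6 Ω
  Rs3 = R1 + Rp1 (series, joined only at node 1) = 6.2 + 136.6 = 142.8 Ω
R_eq = 142.8 Ω

Final answer: 142.8 Ω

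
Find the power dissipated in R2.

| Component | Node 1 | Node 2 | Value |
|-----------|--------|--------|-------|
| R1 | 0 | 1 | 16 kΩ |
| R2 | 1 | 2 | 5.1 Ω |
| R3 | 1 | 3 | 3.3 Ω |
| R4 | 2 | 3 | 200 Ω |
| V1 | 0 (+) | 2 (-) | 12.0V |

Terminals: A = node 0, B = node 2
Nodal analysis, taking node 2 as the 0 V reference.
Source V1 fixes V_0 = 12 V.
KCL at each unknown node (sum of currents leaving = 0; resistances in Ω):
  Node 1: (V_1 - 12)/16000 + (V_1 - 0)/5.1 + (V_1 - V_3)/3.3 = 0
  Node 3: (V_3 - V_1)/3.3 + (V_3 - 0)/200 = 0
Collecting terms (coefficients in siemens):
  0.4992·V_1 - 0.303·V_3 = 0.00075
  0.308·V_3 - 0.303·V_1 = 0
Determinant D = (0.4992)(0.308) - (-0.303)(-0.303) = 0.06193
V_1 = [(0.00075)(0.308) - (-0.303)(0)]/D = 0.00373 V
V_3 = [(0.4992)(0) - (0.00075)(-0.303)]/D = 0.00367 V
I_R2 = (V_1 - V_2)/R2 = (0.00373 - 0)/5.1 = 0.0007314 A
P_R2 = I_R2² × R2 = (0.0007314)² × 5.1 = 0.000002728 W

Final answer: 2.728e-06 W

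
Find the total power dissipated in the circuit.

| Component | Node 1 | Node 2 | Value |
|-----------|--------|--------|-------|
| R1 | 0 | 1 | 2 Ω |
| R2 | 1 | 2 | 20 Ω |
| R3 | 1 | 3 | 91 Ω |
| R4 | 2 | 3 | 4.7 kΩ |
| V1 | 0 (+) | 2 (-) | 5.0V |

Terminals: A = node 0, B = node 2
Nodal analysis, taking node 2 as the 0 V reference.
Source V1 fixes V_0 = 5 V.
KCL at each unknown node (sum of currents leaving = 0; resistances in Ω):
  Node 1: (V_1 - 5)/2 + (V_1 - 0)/20 + (V_1 - V_3)/91 = 0
  Node 3: (V_3 - V_1)/91 + (V_3 - 0)/4700 = 0
Collecting terms (coefficients in siemens):
  0.561·V_1 - 0.01099·V_3 = 2.5
  0.0112·V_3 - 0.01099·V_1 = 0
Determinant D = (0.561)(0.0112) - (-0.01099)(-0.01099) = 0.006163
V_1 = [(2.5)(0.0112) - (-0.01099)(0)]/D = 4.544 V
V_3 = [(0.561)(0) - (2.5)(-0.01099)]/D = 4.457 V
Power in each resistor, P = (ΔV)²/R:
  P_R1 = (5 - 4.544)²/2 = 0.1041 W
  P_R2 = (4.544 - 0)²/20 = 1.032 W
  P_R3 = (4.544 - 4.457)²/91 = 0.00008185 W
  P_R4 = (0 - 4.457)²/4700 = 0.004227 W
P_total = P_R1 + P_R2 + P_R3 + P_R4 = 1.141 W

Final answer: 1.141 W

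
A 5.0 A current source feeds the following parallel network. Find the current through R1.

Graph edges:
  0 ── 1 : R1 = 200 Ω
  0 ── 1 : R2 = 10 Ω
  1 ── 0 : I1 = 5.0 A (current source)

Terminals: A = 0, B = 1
All resistors sit directly between nodes 0 and 1, so they are in parallel and share one voltage V; the full source current 5 A splits among them.
1/R_par = 1/200 + 1/10 = 0.105 S  =>  R_par = 9.524 Ω
V = I × R_par = 5 × 9.524 = 47.62 V
I_R1 = V/R1 = 47.62/200 = 0.2381 A

Final answer: 0.2381 A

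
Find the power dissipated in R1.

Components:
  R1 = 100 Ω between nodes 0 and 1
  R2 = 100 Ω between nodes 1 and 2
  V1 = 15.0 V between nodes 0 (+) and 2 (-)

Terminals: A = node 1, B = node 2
Nodal analysis, taking node 2 as the 0 V reference.
Source V1 fixes V_0 = 15 V.
KCL at each unknown node (sum of currents leaving = 0; resistances in Ω):
  Node 1: (V_1 - 15)/100 + (V_1 - 0)/100 = 0
Collecting terms: 0.02 × V_1 = 0.15  =>  V_1 = 7.5 V
I_R1 = (V_0 - V_1)/R1 = (15 - 7.5)/100 = 0.075 A
P_R1 = I_R1² × R1 = (0.075)² × 100 = 0.5625 W

Final answer: 0.5625 W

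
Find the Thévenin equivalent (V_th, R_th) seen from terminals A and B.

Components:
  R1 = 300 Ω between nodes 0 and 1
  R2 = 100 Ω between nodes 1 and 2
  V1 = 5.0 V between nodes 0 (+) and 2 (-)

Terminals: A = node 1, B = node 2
Step 1 — V_th is the open-circuit voltage V_A - V_B (nothing connected across the terminals).
Nodal analysis, taking node 2 as the 0 V reference.
Source V1 fixes V_0 = 5 V.
KCL at each unknown node (sum of currents leaving = 0; resistances in Ω):
  Node 1: (V_1 - 5)/300 + (V_1 - 0)/100 = 0
Collecting terms: 0.01333 × V_1 = 0.01667  =>  V_1 = 1.25 V
V_th = V_1 - V_2 = 1.25 - 0 = 1.25 V
Step 2 — R_th: zero the source — replace V1 by a short circuit (node 2 merges into node 0) — and find the resistance seen between A (node 1) and B (node 0).
Reduce the network between node 1 (A) and node 0 (B) by series/parallel combination:
  Rp1 = R1 ‖ R2 (parallel, both between nodes 0 and 1) = 1/(1/300 + 1/100) = 75 Ω
R_th = 75 Ω

Final answer: V_th = 1.25 V, R_th = 75 Ω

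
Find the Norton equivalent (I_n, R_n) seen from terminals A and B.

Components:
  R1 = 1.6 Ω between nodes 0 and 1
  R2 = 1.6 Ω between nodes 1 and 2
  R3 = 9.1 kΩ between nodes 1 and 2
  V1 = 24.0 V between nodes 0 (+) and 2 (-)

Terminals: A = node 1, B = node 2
Find the Thévenin equivalent first; then I_n = V_th/R_th and R_n = R_th.
Step 1 — V_th is the open-circuit voltage V_A - V_B (nothing connected across the terminals).
Nodal analysis, taking node 2 as the 0 V reference.
Source V1 fixes V_0 = 24 V.
KCL at each unknown node (sum of currents leaving = 0; resistances in Ω):
  Node 1: (V_1 - 24)/1.6 + (V_1 - 0)/1.6 + (V_1 - 0)/9100 = 0
Collecting terms: 1.25 × V_1 = 15  =>  V_1 = 12 V
V_th = V_1 - V_2 = 12 - 0 = 12 V
Step 2 — R_th: zero the source — replace V1 by a short circuit (node 2 merges into node 0) — and find the resistance seen between A (node 1) and B (node 0).
Reduce the network between node 1 (A) and node 0 (B) by series/parallel combination:
  Rp1 = R1 ‖ R2 ‖ R3 (parallel, all between nodes 0 and 1) = 1/(1/1.6 + 1/1.6 + 1/9100) = 0.7999 Ω
R_th = 0.7999 Ω
I_n = V_th/R_th = 12/0.7999 = 15 A, and R_n = R_th = 0.7999 Ω

Final answer: I_n = 15 A, R_n = 0.7999 Ω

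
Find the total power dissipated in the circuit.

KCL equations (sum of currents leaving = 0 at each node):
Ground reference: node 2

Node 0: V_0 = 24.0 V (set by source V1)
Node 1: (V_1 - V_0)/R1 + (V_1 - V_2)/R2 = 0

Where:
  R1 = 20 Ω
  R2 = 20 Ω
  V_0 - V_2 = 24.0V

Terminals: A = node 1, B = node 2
Nodal analysis, taking node 2 as the 0 V reference.
Source V1 fixes V_0 = 24 V.
KCL at each unknown node (sum of currents leaving = 0; resistances in Ω):
  Node 1: (V_1 - 24)/20 + (V_1 - 0)/20 = 0
Collecting terms: 0.1 × V_1 = 1.2  =>  V_1 = 12 V
Power in each resistor, P = (ΔV)²/R:
  P_R1 = (24 - 12)²/20 = 7.2 W
  P_R2 = (12 - 0)²/20 = 7.2 W
P_total = P_R1 + P_R2 = 14.4 W

Final answer: 14.4 W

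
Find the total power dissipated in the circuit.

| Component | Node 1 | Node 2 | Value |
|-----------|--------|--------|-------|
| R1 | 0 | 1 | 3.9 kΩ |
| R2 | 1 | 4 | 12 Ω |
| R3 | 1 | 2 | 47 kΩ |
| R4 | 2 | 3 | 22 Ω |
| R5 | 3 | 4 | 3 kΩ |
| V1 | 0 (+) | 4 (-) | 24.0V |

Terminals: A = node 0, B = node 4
Nodal analysis, taking node 4 as the 0 V reference.
Source V1 fixes V_0 = 24 V.
KCL at each unknown node (sum of currents leaving = 0; resistances in Ω):
  Node 1: (V_1 - 24)/3900 + (V_1 - 0)/12 + (V_1 - V_2)/47000 = 0
  Node 2: (V_2 - V_1)/47000 + (V_2 - V_3)/22 = 0
  Node 3: (V_3 - V_2)/22 + (V_3 - 0)/3000 = 0
Collecting terms (coefficients in siemens):
  0.08361·V_1 - 0.00002128·V_2 = 0.006154
  0.04548·V_2 - 0.00002128·V_1 - 0.04545·V_3 = 0
  0.04579·V_3 - 0.04545·V_2 = 0
Solving these 3 simultaneous equations (Gaussian elimination) gives:
  V_1 = 0.0736 V, V_2 = 0.004447 V, V_3 = 0.004414 V
Power in each resistor, P = (ΔV)²/R:
  P_R1 = (24 - 0.0736)²/3900 = 0.1468 W
  P_R2 = (0.0736 - 0)²/12 = 0.0004514 W
  P_R3 = (0.0736 - 0.004447)²/47000 = 0.0000001018 W
  P_R4 = (0.004447 - 0.004414)²/22 = 0.00000000004763 W
  P_R5 = (0.004414 - 0)²/3000 = 0.000000006495 W
P_total = P_R1 + P_R2 + P_R3 + P_R4 + P_R5 = 0.1472 W

Final answer: 0.1472 W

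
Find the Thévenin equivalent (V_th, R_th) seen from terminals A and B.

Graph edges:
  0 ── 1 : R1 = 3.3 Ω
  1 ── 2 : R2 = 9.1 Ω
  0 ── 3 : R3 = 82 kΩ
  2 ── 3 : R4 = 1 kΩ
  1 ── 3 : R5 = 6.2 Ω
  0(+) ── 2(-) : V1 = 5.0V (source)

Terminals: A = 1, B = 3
Step 1 — V_th is the open-circuit voltage V_A - V_B (nothing connected across the terminals).
Nodal analysis, taking node 2 as the 0 V reference.
Source V1 fixes V_0 = 5 V.
KCL at each unknown node (sum of currents leaving = 0; resistances in Ω):
  Node 1: (V_1 - 5)/3.3 + (V_1 - 0)/9.1 + (V_1 - V_3)/6.2 = 0
  Node 3: (V_3 - 5)/82000 + (V_3 - 0)/1000 + (V_3 - V_1)/6.2 = 0
Collecting terms (coefficients in siemens):
  0.5742·V_1 - 0.1613·V_3 = 1.515
  0.1623·V_3 - 0.1613·V_1 = 0.00006098
Determinant D = (0.5742)(0.1623) - (-0.1613)(-0.1613) = 0.06718
V_1 = [(1.515)(0.1623) - (-0.1613)(0.00006098)]/D = 3.661 V
V_3 = [(0.5742)(0.00006098) - (1.515)(-0.1613)]/D = 3.638 V
V_th = V_1 - V_3 = 3.661 - 3.638 = 0.02245 V
Step 2 — R_th: zero the source — replace V1 by a short circuit (node 2 merges into node 0) — and find the resistance seen between A (node 1) and B (node 3).
Reduce the network between node 1 (A) and node 3 (B) by series/parallel combination:
  Rp1 = R1 ‖ R2 (parallel, both between nodes 0 and 1) = 1/(1/3.3 + 1/9.1) = 2.422 Ω
  Rp2 = R3 ‖ R4 (parallel, both between nodes 0 and 3) = 1/(1/82000 + 1/1000) = 988 Ω
  Rs1 = Rp1 + Rp2 (series, joined only at node 0) = 2.422 + 988 = 990.4 Ω
  Rp3 = R5 ‖ Rs1 (parallel, both between nodes 1 and 3) = 1/(1/6.2 + 1/990.4) = 6.161 Ω
R_th = 6.161 Ω

Final answer: V_th = 0.02245 V, R_th = 6.161 Ω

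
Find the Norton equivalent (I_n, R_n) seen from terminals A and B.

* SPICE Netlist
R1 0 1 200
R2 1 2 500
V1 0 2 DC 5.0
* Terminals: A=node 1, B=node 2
Find the Thévenin equivalent first; then I_n = V_th/R_th and R_n = R_th.
Step 1 — V_th is the open-circuit voltage V_A - V_B (nothing connected across the terminals).
Nodal analysis, taking node 2 as the 0 V reference.
Source V1 fixes V_0 = 5 V.
KCL at each unknown node (sum of currents leaving = 0; resistances in Ω):
  Node 1: (V_1 - 5)/200 + (V_1 - 0)/500 = 0
Collecting terms: 0.007 × V_1 = 0.025  =>  V_1 = 3.571 V
V_th = V_1 - V_2 = 3.571 - 0 = 3.571 V
Step 2 — R_th: zero the source — replace V1 by a short circuit (node 2 merges into node 0) — and find the resistance seen between A (node 1) and B (node 0).
Reduce the network between node 1 (A) and node 0 (B) by series/parallel combination:
  Rp1 = R1 ‖ R2 (parallel, both between nodes 0 and 1) = 1/(1/200 + 1/500) = 142.9 Ω
R_th = 142.9 Ω
I_n = V_th/R_th = 3.571/142.9 = 0.025 A, and R_n = R_th = 142.9 Ω

Final answer: I_n = 0.025 A, R_n = 142.9 Ω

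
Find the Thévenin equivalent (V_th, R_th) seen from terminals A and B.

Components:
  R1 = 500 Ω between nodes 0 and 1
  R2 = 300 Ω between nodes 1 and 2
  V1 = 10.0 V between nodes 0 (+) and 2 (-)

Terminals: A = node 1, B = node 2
Step 1 — V_th is the open-circuit voltage V_A - V_B (nothing connected across the terminals).
Nodal analysis, taking node 2 as the 0 V reference.
Source V1 fixes V_0 = 10 V.
KCL at each unknown node (sum of currents leaving = 0; resistances in Ω):
  Node 1: (V_1 - 10)/500 + (V_1 - 0)/300 = 0
Collecting terms: 0.005333 × V_1 = 0.02  =>  V_1 = 3.75 V
V_th = V_1 - V_2 = 3.75 - 0 = 3.75 V
Step 2 — R_th: zero the source — replace V1 by a short circuit (node 2 merges into node 0) — and find the resistance seen between A (node 1) and B (node 0).
Reduce the network between node 1 (A) and node 0 (B) by series/parallel combination:
  Rp1 = R1 ‖ R2 (parallel, both between nodes 0 and 1) = 1/(1/500 + 1/300) = 187.5 Ω
R_th = 187.5 Ω

Final answer: V_th = 3.75 V, R_th = 187.5 Ω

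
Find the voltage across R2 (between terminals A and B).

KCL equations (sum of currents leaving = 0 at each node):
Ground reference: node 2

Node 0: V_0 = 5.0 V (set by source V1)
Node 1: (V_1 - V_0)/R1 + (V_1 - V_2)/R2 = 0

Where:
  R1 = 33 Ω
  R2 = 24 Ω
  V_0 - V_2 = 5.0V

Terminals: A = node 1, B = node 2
R1 and R2 are in series across V1 (node 0 → node 1 → node 2), and the output A–B is taken across R2, so this is a voltage divider.
Series current: I = V1/(R1 + R2) = 5/(33 + 24) = 5/57 = 0.08772 A
V_R2 = I × R2 = V1 × R2/(R1 + R2) = 5 × 24/57 = 2.105 V

Final answer: 2.105 V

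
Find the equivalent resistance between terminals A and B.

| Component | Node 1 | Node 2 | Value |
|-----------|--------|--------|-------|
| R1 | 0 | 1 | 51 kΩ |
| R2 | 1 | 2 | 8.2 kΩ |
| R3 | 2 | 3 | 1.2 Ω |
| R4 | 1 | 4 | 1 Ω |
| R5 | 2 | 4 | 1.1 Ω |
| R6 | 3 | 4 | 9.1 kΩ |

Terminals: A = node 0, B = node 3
The network is not a plain series/parallel combination. Inject a 1 A test current into terminal A (node 0) and return it from terminal B (node 3); then R_eq = V_A / (1 A).
Nodal analysis, taking node 3 as the 0 V reference.
Current source I_test pushes 1 A into node 0 and draws it out of node 3.
KCL at each unknown node (sum of currents leaving = 0; resistances in Ω):
  Node 0: (V_0 - V_1)/51000 - 1 = 0
  Node 1: (V_1 - V_0)/51000 + (V_1 - V_2)/8200 + (V_1 - V_4)/1 = 0
  Node 2: (V_2 - V_1)/8200 + (V_2 - 0)/1.2 + (V_2 - V_4)/1.1 = 0
  Node 4: (V_4 - V_1)/1 + (V_4 - V_2)/1.1 + (V_4 - 0)/9100 = 0
Collecting terms (coefficients in siemens):
  0.00001961·V_0 - 0.00001961·V_1 = 1
  1·V_1 - 0.00001961·V_0 - 0.000122·V_2 - 1·V_4 = 0
  1.743·V_2 - 0.000122·V_1 - 0.9091·V_4 = 0
  1.909·V_4 - 1·V_1 - 0.9091·V_2 = 0
Solving these 4 simultaneous equations (Gaussian elimination) gives:
  V_0 = 51000 V, V_1 = 3.299 V, V_2 = 1.2 V, V_4 = 2.299 V
R_eq = V_0 / 1 A = 51000 Ω = 51 kΩ

Final answer: 51 kΩ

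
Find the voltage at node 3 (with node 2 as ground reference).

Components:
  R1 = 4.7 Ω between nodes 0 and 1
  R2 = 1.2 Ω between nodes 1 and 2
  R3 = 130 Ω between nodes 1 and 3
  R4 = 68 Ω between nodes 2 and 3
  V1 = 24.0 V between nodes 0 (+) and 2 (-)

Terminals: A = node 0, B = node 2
Nodal analysis, taking node 2 as the 0 V reference.
Source V1 fixes V_0 = 24 V.
KCL at each unknown node (sum of currents leaving = 0; resistances in Ω):
  Node 1: (V_1 - 24)/4.7 + (V_1 - 0)/1.2 + (V_1 - V_3)/130 = 0
  Node 3: (V_3 - V_1)/130 + (V_3 - 0)/68 = 0
Collecting terms (coefficients in siemens):
  1.054·V_1 - 0.007692·V_3 = 5.106
  0.0224·V_3 - 0.007692·V_1 = 0
Determinant D = (1.054)(0.0224) - (-0.007692)(-0.007692) = 0.02354
V_1 = [(5.106)(0.0224) - (-0.007692)(0)]/D = 4.858 V
V_3 = [(1.054)(0) - (5.106)(-0.007692)]/D = 1.668 V
The requested potential is V_3 = 1.668 V.

Final answer: V_3 = 1.668 V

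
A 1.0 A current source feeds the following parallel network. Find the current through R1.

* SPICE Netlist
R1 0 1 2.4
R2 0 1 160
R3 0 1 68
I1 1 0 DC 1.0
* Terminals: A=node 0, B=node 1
All resistors sit directly between nodes 0 and 1, so they are in parallel and share one voltage V; the full source current 1 A splits among them.
1/R_par = 1/2.4 + 1/160 + 1/68 = 0.4376 S  =>  R_par = 2.285 Ω
V = I × R_par = 1 × 2.285 = 2.285 V
I_R1 = V/R1 = 2.285/2.4 = 0.9521 A

Final answer: 0.9521 A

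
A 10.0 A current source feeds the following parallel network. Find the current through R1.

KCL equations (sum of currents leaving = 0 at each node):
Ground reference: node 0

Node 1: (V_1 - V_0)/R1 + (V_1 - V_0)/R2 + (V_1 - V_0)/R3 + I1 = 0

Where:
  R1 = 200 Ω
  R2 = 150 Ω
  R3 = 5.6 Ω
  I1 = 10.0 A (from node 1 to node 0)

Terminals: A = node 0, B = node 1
All resistors sit directly between nodes 0 and 1, so they are in parallel and share one voltage V; the full source current 10 A splits among them.
1/R_par = 1/200 + 1/150 + 1/5.6 = 0.1902 S  =>  R_par = 5.257 Ω
V = I × R_par = 10 × 5.257 = 52.57 V
I_R1 = V/R1 = 52.57/200 = 0.2628 A

Final answer: 0.2628 A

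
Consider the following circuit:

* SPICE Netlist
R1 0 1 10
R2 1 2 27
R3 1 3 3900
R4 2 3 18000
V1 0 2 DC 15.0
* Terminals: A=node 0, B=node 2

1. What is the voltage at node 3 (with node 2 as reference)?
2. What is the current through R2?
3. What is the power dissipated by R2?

Nodal analysis, taking node 2 as the 0 V reference.
Source V1 fixes V_0 = 15 V.
KCL at each unknown node (sum of currents leaving = 0; resistances in Ω):
  Node 1: (V_1 - 15)/10 + (V_1 - 0)/27 + (V_1 - V_3)/3900 = 0
  Node 3: (V_3 - V_1)/3900 + (V_3 - 0)/18000 = 0
Collecting terms (coefficients in siemens):
  0.1373·V_1 - 0.0002564·V_3 = 1.5
  0.000312·V_3 - 0.0002564·V_1 = 0
Determinant D = (0.1373)(0.000312) - (-0.0002564)(-0.0002564) = 0.00004277
V_1 = [(1.5)(0.000312) - (-0.0002564)(0)]/D = 10.94 V
V_3 = [(0.1373)(0) - (1.5)(-0.0002564)]/D = 8.994 V
Part 1:
  Read off the nodal solution: V_3 = 8.994 V
Part 2:
  I_R2 = (V_1 - V_2)/R2 = (10.94 - 0)/27 = 0.4053 A
  Magnitude: I_R2 = 0.4053 A
Part 3:
  I_R2 = (V_1 - V_2)/R2 = (10.94 - 0)/27 = 0.4053 A
  P_R2 = I_R2² × R2 = (0.4053)² × 27 = 4.435 W

Final answers:
1. V_3 = 8.994 V
2. I_R2 = 0.4053 A
3. P_R2 = 4.435 W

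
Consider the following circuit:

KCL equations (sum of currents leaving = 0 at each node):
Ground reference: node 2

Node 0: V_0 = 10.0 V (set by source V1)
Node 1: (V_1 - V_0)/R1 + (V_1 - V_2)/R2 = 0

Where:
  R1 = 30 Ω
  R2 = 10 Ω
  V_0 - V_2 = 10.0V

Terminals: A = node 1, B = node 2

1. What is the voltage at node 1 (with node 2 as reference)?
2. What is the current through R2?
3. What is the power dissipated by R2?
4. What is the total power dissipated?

Nodal analysis, taking node 2 as the 0 V reference.
Source V1 fixes V_0 = 10 V.
KCL at each unknown node (sum of currents leaving = 0; resistances in Ω):
  Node 1: (V_1 - 10)/30 + (V_1 - 0)/10 = 0
Collecting terms: 0.1333 × V_1 = 0.3333  =>  V_1 = 2.5 V
Part 1:
  Read off the nodal solution: V_1 = 2.5 V
Part 2:
  I_R2 = (V_1 - V_2)/R2 = (2.5 - 0)/10 = 0.25 A
  Magnitude: I_R2 = 0.25 A
Part 3:
  I_R2 = (V_1 - V_2)/R2 = (2.5 - 0)/10 = 0.25 A
  P_R2 = I_R2² × R2 = (0.25)² × 10 = 0.625 W
Part 4:
  Power in each resistor, P = (ΔV)²/R:
    P_R1 = (10 - 2.5)²/30 = 1.875 W
    P_R2 = (2.5 - 0)²/10 = 0.625 W
  P_total = P_R1 + P_R2 = 2.5 W

Final answers:
1. V_1 = 2.5 V
2. I_R2 = 0.25 A
3. P_R2 = 0.625 W
4. P_total = 2.5 W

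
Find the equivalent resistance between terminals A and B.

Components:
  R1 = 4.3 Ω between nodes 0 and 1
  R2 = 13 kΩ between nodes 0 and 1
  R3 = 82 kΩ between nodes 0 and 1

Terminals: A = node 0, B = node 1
Reduce the network between node 0 (A) and node 1 (B) by series/parallel combination:
  Rp1 = R1 ‖ R2 ‖ R3 (parallel, all between nodes 0 and 1) = 1/(1/4.3 + 1/13000 + 1/82000) = 4.298 Ω
R_eq = 4.298 Ω

Final answer: 4.298 Ω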